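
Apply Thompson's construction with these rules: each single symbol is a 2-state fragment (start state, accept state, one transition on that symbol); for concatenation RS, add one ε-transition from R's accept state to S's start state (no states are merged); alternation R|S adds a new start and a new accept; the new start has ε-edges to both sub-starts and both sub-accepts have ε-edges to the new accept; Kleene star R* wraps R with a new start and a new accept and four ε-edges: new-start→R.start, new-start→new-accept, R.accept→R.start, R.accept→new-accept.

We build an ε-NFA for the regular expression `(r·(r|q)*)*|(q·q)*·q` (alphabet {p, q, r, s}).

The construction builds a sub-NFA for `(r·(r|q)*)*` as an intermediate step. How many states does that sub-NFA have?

Fragment for `(r·(r|q)*)*`:
Each of the 3 symbol leaves contributes a 2-state fragment.
  r|q = 6 states
  (r|q)* = 8 states
  r·(r|q)* = 10 states
  (r·(r|q)*)* = 12 states

12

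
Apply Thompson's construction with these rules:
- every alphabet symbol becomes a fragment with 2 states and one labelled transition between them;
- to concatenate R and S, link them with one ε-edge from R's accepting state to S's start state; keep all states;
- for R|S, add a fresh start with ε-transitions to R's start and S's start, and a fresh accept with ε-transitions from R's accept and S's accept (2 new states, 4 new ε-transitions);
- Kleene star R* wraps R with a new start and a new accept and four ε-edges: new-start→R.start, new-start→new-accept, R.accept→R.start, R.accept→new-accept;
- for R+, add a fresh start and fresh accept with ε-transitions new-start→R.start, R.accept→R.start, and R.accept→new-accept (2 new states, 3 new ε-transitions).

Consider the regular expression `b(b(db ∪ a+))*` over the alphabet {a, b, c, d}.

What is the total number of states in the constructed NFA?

16

Building bottom-up:
Each of the 5 symbol leaves contributes a 2-state fragment.
  db → 4 states
  a+ → 4 states
  db ∪ a+ → 10 states
  b(db ∪ a+) → 12 states
  (b(db ∪ a+))* → 14 states
  b(b(db ∪ a+))* → 16 states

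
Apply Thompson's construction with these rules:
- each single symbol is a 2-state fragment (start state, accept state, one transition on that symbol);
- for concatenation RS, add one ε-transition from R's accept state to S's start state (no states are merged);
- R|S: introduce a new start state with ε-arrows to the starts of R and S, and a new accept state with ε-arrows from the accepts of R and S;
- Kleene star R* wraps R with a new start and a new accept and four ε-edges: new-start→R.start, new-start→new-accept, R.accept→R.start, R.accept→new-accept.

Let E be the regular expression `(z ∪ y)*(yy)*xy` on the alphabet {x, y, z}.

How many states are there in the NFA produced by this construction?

Building bottom-up:
Each of the 6 symbol leaves contributes a 2-state fragment.
  z ∪ y : 6 states
  (z ∪ y)* : 8 states
  yy : 4 states
  (yy)* : 6 states
  (z ∪ y)*(yy)*xy : 18 states

18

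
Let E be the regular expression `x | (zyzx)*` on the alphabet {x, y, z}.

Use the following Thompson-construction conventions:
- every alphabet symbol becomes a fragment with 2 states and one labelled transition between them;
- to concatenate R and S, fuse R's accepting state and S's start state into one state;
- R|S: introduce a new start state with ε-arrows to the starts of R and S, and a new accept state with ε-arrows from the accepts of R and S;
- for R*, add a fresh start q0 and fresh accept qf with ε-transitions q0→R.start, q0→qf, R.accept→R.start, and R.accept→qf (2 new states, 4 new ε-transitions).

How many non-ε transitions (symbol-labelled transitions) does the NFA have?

5

Recursing over subexpressions:
Each of the 5 symbol leaves contributes exactly 1 symbol transition.
  zyzx — 4 symbol transitions
  (zyzx)* — 4 symbol transitions
  x | (zyzx)* — 5 symbol transitions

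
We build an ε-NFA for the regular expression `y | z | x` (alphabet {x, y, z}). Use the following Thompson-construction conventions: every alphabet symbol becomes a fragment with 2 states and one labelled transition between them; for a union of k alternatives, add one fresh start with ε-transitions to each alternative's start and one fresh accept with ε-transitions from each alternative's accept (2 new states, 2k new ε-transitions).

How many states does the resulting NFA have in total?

Bottom-up over the parse tree:
Each of the 3 symbol leaves contributes a 2-state fragment.
  y | z | x — 8 states

8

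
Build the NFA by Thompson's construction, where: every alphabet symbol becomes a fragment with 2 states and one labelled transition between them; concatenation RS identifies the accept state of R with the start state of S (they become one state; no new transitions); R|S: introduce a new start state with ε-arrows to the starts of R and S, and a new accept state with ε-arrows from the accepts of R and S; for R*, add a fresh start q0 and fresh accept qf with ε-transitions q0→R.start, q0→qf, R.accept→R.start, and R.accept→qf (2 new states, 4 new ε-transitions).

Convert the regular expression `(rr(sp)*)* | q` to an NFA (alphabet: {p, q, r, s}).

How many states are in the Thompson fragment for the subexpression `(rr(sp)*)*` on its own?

Fragment for `(rr(sp)*)*`:
Each of the 4 symbol leaves contributes a 2-state fragment.
  sp → 3 states
  (sp)* → 5 states
  rr(sp)* → 7 states
  (rr(sp)*)* → 9 states

9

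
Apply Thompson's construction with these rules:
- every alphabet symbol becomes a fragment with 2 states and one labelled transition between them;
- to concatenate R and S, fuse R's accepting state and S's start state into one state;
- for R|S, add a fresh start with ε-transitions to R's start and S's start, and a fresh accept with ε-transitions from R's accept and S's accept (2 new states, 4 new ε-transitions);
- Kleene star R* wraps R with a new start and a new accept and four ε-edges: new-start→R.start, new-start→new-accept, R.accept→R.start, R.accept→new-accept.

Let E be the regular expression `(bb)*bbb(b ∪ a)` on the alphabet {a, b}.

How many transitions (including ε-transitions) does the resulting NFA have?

Bottom-up over the parse tree:
Each of the 7 symbol leaves contributes 1 transition (1 symbol, 0 ε).
  bb = 2 transitions (2 symbol, 0 ε)
  (bb)* = 6 transitions (2 symbol, 4 ε)
  b ∪ a = 6 transitions (2 symbol, 4 ε)
  (bb)*bbb(b ∪ a) = 15 transitions (7 symbol, 8 ε)

15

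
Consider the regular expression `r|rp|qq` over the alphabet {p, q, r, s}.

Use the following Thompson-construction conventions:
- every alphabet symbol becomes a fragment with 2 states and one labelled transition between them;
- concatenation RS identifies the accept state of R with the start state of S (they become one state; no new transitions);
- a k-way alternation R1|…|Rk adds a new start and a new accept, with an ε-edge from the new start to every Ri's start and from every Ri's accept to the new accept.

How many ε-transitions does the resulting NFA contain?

Recursing over subexpressions:
Each of the 5 symbol leaves contributes 0 ε-transitions.
  rp → 0 ε-transitions
  qq → 0 ε-transitions
  r|rp|qq → 6 ε-transitions

6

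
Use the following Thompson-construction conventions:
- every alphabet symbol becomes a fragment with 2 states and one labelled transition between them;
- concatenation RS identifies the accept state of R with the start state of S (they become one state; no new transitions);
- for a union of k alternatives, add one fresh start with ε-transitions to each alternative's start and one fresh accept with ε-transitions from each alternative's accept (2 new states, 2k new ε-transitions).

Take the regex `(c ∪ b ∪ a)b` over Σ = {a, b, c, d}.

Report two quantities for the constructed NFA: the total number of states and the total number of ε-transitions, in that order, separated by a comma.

9, 6

Per subexpression:
Each of the 4 symbol leaves contributes 2 states and 0 ε-transitions.
  c ∪ b ∪ a = 8 states, 6 ε-transitions
  (c ∪ b ∪ a)b = 9 states, 6 ε-transitions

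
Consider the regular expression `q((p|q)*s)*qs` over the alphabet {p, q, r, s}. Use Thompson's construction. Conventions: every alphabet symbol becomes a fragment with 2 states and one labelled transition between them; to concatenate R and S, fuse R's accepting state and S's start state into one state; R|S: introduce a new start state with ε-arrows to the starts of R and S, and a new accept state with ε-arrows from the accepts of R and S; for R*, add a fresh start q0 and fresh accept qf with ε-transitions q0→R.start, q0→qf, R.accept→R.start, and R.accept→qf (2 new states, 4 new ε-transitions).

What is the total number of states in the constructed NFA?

Bottom-up over the parse tree:
Each of the 6 symbol leaves contributes a 2-state fragment.
  p|q → 6 states
  (p|q)* → 8 states
  (p|q)*s → 9 states
  ((p|q)*s)* → 11 states
  q((p|q)*s)*qs → 14 states

14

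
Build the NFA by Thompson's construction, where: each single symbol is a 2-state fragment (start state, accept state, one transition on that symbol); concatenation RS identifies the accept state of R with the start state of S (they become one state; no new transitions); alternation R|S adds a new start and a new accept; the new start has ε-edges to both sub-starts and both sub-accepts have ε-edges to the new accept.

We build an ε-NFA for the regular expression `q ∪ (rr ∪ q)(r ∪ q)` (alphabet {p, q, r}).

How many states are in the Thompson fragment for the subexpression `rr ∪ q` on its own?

7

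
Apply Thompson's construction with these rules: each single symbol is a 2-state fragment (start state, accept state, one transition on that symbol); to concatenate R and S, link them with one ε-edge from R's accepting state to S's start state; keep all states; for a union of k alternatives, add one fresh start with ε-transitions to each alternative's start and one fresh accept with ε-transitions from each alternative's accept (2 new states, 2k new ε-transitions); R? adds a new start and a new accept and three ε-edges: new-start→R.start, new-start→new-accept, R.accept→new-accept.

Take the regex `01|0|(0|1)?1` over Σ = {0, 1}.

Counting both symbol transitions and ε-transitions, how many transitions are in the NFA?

By structural recursion:
Each of the 6 symbol leaves contributes 1 transition (1 symbol, 0 ε).
  01 : 3 transitions (2 symbol, 1 ε)
  0|1 : 6 transitions (2 symbol, 4 ε)
  (0|1)? : 9 transitions (2 symbol, 7 ε)
  (0|1)?1 : 11 transitions (3 symbol, 8 ε)
  01|0|(0|1)?1 : 21 transitions (6 symbol, 15 ε)

21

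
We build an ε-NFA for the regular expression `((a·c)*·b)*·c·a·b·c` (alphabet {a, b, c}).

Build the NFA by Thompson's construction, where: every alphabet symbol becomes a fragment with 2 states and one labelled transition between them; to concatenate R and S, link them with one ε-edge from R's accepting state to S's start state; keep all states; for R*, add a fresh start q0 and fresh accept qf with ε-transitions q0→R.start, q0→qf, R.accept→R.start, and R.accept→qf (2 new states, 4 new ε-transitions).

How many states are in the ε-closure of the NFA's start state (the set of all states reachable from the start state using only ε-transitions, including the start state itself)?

7

Compute the ε-closure size of each fragment's start state recursively; a symbol fragment's start has no outgoing ε-edge, so its closure is just itself (size 1).
  a·c : |ε-closure| equals the left operand's closure size = 1 (its accept is not ε-reachable, so the closure stops there)
  (a·c)* : |ε-closure| = 1 (new start) + 1 (body) + 1 (new accept) = 3
  (a·c)*·b : the left operand accepts ε, so the closure extends into the next operand (via the concat ε-link); |ε-closure| = 3 + 1 = 4
  ((a·c)*·b)* : new start has ε-edges to the inner start and to the new accept, so |ε-closure| = 2 + 4 = 6
  ((a·c)*·b)*·c·a·b·c : |ε-closure| = 6 + 1 = 7 (closure spills across the concat boundary because the left factor accepts ε)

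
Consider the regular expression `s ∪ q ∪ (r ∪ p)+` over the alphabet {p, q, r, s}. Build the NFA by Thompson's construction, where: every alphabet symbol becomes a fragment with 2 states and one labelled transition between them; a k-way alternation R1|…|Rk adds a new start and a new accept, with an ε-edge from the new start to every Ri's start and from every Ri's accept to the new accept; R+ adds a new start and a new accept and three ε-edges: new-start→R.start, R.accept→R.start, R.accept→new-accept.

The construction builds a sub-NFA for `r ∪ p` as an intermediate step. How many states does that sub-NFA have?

Fragment for `r ∪ p`:
Each of the 2 symbol leaves contributes a 2-state fragment.
  r ∪ p — 6 states

6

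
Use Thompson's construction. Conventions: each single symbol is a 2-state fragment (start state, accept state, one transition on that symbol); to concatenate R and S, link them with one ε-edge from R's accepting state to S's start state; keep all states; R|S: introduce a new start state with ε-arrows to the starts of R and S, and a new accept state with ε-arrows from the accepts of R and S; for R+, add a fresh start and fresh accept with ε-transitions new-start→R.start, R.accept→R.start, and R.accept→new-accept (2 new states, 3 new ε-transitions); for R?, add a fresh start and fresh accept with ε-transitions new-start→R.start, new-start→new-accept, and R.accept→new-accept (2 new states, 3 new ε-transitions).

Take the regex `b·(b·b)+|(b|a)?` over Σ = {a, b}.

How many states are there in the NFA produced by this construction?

Recursing over subexpressions:
Each of the 5 symbol leaves contributes a 2-state fragment.
  b·b → 4 states
  (b·b)+ → 6 states
  b·(b·b)+ → 8 states
  b|a → 6 states
  (b|a)? → 8 states
  b·(b·b)+|(b|a)? → 18 states

18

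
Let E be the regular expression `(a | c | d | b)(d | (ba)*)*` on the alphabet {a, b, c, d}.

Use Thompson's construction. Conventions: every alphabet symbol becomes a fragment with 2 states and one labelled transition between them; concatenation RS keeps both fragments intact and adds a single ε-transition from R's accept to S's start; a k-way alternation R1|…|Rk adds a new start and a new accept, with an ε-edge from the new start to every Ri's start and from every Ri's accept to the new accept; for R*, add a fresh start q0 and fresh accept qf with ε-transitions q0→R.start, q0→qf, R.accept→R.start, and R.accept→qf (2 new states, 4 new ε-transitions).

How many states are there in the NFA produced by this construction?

22

Per subexpression:
Each of the 7 symbol leaves contributes a 2-state fragment.
  a | c | d | b → 10 states
  ba → 4 states
  (ba)* → 6 states
  d | (ba)* → 10 states
  (d | (ba)*)* → 12 states
  (a | c | d | b)(d | (ba)*)* → 22 states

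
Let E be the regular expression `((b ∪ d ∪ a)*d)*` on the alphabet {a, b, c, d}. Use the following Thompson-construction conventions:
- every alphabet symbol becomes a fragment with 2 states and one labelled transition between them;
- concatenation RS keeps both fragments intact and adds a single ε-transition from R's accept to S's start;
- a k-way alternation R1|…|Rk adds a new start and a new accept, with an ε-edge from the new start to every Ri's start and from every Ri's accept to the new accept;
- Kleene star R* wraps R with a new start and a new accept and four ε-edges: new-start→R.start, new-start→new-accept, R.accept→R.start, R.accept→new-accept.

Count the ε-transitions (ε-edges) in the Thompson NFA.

15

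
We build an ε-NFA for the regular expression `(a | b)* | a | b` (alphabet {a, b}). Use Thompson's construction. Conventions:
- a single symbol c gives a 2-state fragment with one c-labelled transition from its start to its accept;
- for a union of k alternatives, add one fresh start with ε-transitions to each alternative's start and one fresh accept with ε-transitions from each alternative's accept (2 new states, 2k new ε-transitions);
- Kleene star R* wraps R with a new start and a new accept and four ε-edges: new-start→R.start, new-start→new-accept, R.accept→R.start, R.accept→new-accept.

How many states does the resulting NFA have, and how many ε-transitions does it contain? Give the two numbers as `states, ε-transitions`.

Per subexpression:
Each of the 4 symbol leaves contributes 2 states and 0 ε-transitions.
  a | b → 6 states, 4 ε-transitions
  (a | b)* → 8 states, 8 ε-transitions
  (a | b)* | a | b → 14 states, 14 ε-transitions

14, 14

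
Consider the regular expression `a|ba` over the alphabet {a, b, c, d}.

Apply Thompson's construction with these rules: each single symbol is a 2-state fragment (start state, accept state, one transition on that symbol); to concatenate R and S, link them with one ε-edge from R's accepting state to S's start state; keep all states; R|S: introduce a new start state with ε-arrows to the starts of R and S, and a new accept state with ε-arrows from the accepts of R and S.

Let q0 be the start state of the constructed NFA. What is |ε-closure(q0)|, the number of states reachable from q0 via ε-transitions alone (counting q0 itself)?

Compute the ε-closure size of each fragment's start state recursively; a symbol fragment's start has no outgoing ε-edge, so its closure is just itself (size 1).
  ba → same as the first factor's closure: |ε-closure| = 1
  a|ba → new start ε-reaches every alternative's start; none of them accept ε, so the new accept is not reached: |ε-closure| = 1 + 1 + 1 = 3

3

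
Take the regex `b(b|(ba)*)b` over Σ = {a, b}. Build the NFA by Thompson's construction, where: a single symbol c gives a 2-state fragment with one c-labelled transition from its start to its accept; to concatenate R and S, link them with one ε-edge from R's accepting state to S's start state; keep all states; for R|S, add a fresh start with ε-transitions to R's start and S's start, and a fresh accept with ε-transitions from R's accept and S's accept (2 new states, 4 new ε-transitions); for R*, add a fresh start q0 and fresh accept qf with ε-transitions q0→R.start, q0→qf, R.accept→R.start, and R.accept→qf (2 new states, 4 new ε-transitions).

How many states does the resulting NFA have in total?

Bottom-up over the parse tree:
Each of the 5 symbol leaves contributes a 2-state fragment.
  ba = 4 states
  (ba)* = 6 states
  b|(ba)* = 10 states
  b(b|(ba)*)b = 14 states

14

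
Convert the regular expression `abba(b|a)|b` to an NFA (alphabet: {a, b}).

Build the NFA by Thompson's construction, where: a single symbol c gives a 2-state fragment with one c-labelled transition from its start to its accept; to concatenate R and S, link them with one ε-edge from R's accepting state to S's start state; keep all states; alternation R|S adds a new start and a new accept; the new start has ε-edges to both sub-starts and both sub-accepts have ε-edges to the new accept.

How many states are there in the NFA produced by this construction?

18

Building bottom-up:
Each of the 7 symbol leaves contributes a 2-state fragment.
  b|a → 6 states
  abba(b|a) → 14 states
  abba(b|a)|b → 18 states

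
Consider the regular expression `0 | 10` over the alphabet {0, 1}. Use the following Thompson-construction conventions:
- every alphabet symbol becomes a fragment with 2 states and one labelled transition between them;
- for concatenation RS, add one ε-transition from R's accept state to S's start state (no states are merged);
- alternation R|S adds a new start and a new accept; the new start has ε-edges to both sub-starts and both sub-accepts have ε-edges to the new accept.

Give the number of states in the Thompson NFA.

Recursing over subexpressions:
Each of the 3 symbol leaves contributes a 2-state fragment.
  10 : 4 states
  0 | 10 : 8 states

8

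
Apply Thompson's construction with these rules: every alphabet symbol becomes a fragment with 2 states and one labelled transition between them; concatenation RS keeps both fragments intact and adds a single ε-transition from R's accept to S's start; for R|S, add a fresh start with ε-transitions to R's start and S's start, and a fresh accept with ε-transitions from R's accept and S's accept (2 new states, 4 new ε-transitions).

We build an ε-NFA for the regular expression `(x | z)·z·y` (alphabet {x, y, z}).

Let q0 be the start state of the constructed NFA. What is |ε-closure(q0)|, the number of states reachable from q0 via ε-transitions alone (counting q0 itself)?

3

Let C(F) = |ε-closure(F.start)| within fragment F, and note whether F accepts ε. Symbol fragments have C = 1 and do not accept ε. Then:
  x | z → new start ε-reaches every alternative's start; none of them accept ε, so the new accept is not reached: C = 1 + 1 + 1 = 3
  (x | z)·z·y → C equals the left operand's closure size = 3 (its accept is not ε-reachable, so the closure stops there)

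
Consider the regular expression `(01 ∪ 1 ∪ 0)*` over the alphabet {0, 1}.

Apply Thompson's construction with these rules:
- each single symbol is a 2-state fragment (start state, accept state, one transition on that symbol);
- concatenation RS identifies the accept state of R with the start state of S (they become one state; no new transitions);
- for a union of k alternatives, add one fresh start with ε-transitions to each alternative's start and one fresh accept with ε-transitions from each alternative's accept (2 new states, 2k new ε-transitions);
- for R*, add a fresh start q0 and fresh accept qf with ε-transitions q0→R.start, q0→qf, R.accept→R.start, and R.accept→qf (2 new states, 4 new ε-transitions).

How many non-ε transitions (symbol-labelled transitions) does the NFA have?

Building bottom-up:
Each of the 4 symbol leaves contributes exactly 1 symbol transition.
  01 → 2 symbol transitions
  01 ∪ 1 ∪ 0 → 4 symbol transitions
  (01 ∪ 1 ∪ 0)* → 4 symbol transitions

4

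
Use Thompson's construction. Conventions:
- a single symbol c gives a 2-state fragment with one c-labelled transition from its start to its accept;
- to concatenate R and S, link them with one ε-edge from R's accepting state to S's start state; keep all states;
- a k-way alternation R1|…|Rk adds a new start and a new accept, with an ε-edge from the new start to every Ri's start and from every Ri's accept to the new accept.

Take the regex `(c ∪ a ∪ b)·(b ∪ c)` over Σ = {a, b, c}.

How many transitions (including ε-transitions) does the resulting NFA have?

16

By structural recursion:
Each of the 5 symbol leaves contributes 1 transition (1 symbol, 0 ε).
  c ∪ a ∪ b = 9 transitions (3 symbol, 6 ε)
  b ∪ c = 6 transitions (2 symbol, 4 ε)
  (c ∪ a ∪ b)·(b ∪ c) = 16 transitions (5 symbol, 11 ε)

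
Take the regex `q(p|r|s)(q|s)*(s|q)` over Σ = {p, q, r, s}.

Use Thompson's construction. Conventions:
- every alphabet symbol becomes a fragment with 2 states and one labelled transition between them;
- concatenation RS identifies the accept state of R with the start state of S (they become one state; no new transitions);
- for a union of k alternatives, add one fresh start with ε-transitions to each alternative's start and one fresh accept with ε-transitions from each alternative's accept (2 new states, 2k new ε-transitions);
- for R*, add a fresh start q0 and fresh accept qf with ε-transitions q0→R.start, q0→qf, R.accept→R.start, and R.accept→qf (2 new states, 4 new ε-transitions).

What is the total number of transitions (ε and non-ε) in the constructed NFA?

Building bottom-up:
Each of the 8 symbol leaves contributes 1 transition (1 symbol, 0 ε).
  p|r|s = 9 transitions (3 symbol, 6 ε)
  q|s = 6 transitions (2 symbol, 4 ε)
  (q|s)* = 10 transitions (2 symbol, 8 ε)
  s|q = 6 transitions (2 symbol, 4 ε)
  q(p|r|s)(q|s)*(s|q) = 26 transitions (8 symbol, 18 ε)

26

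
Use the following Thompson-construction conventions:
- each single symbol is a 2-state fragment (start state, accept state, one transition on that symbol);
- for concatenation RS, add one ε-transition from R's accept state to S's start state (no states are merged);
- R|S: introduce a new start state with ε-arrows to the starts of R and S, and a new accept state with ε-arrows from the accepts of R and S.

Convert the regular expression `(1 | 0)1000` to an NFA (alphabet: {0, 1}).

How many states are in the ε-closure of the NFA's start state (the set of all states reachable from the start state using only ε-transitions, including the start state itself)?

Let C(F) = |ε-closure(F.start)| within fragment F, and note whether F accepts ε. Symbol fragments have C = 1 and do not accept ε. Then:
  1 | 0 → C = 1 + 1 + 1 = 3 (the new accept is not ε-reachable since no branch accepts ε)
  (1 | 0)1000 → C equals the left operand's closure size = 3 (its accept is not ε-reachable, so the closure stops there)

3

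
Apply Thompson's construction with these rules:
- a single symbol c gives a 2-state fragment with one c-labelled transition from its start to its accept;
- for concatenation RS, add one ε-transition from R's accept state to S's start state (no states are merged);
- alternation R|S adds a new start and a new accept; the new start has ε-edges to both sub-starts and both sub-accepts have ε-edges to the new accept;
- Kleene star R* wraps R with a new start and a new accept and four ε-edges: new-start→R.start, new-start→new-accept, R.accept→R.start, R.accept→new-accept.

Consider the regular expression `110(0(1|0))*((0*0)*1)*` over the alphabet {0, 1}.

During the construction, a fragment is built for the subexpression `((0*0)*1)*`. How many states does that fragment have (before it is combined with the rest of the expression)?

12

Fragment for `((0*0)*1)*`:
Each of the 3 symbol leaves contributes a 2-state fragment.
  0* → 4 states
  0*0 → 6 states
  (0*0)* → 8 states
  (0*0)*1 → 10 states
  ((0*0)*1)* → 12 states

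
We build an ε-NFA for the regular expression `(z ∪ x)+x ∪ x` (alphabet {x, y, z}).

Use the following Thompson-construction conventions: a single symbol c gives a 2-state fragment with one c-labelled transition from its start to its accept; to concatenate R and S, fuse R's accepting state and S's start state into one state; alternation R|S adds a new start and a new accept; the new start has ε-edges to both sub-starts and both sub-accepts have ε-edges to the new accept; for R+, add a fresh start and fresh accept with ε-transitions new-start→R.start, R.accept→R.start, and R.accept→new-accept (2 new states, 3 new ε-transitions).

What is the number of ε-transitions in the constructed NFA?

Per subexpression:
Each of the 4 symbol leaves contributes 0 ε-transitions.
  z ∪ x : 4 ε-transitions
  (z ∪ x)+ : 7 ε-transitions
  (z ∪ x)+x : 7 ε-transitions
  (z ∪ x)+x ∪ x : 11 ε-transitions

11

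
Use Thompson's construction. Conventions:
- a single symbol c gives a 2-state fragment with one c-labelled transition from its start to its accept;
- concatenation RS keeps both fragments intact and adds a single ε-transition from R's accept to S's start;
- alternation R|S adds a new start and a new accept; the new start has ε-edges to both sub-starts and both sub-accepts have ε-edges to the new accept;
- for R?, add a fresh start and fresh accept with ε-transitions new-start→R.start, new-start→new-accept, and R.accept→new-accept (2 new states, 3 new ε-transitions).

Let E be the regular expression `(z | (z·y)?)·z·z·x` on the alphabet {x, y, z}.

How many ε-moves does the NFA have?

11

Per subexpression:
Each of the 6 symbol leaves contributes 0 ε-transitions.
  z·y — 1 ε-transition
  (z·y)? — 4 ε-transitions
  z | (z·y)? — 8 ε-transitions
  (z | (z·y)?)·z·z·x — 11 ε-transitions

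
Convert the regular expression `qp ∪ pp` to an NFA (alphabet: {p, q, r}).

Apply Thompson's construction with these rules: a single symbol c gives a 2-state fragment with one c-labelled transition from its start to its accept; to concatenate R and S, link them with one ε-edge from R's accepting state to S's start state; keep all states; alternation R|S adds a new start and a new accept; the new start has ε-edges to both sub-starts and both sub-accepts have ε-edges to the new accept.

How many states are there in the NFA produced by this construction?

10

Per subexpression:
Each of the 4 symbol leaves contributes a 2-state fragment.
  qp → 4 states
  pp → 4 states
  qp ∪ pp → 10 states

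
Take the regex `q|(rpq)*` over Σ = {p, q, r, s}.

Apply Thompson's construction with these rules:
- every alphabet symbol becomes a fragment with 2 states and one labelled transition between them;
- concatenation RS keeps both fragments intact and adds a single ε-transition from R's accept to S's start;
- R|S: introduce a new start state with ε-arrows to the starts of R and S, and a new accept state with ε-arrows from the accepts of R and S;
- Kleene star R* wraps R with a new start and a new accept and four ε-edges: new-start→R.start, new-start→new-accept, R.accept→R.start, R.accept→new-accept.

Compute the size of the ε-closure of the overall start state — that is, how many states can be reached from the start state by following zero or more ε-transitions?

6

Work bottom-up. For each fragment F, track |ε-closure(F.start)| and whether F's accept lies in that closure (i.e. whether F accepts ε). A single-symbol fragment has closure size 1 and does not accept ε.
  rpq → |ε-closure| equals the left operand's closure size = 1 (its accept is not ε-reachable, so the closure stops there)
  (rpq)* → new start has ε-edges to the inner start and to the new accept, so |ε-closure| = 2 + 1 = 3
  q|(rpq)* → new start ε-reaches every alternative's start; at least one alternative accepts ε, so the union's new accept is reached too: |ε-closure| = 1 + 1 + 3 + 1 = 6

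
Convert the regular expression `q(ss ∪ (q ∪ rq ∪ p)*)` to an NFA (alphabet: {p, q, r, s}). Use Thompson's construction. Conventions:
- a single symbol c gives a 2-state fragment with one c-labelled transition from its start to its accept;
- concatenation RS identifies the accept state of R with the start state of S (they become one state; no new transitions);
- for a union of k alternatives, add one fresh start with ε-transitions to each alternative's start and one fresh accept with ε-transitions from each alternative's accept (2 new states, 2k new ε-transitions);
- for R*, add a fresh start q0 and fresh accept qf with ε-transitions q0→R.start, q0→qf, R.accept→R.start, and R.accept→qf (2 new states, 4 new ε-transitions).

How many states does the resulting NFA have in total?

Building bottom-up:
Each of the 7 symbol leaves contributes a 2-state fragment.
  ss = 3 states
  rq = 3 states
  q ∪ rq ∪ p = 9 states
  (q ∪ rq ∪ p)* = 11 states
  ss ∪ (q ∪ rq ∪ p)* = 16 states
  q(ss ∪ (q ∪ rq ∪ p)*) = 17 states

17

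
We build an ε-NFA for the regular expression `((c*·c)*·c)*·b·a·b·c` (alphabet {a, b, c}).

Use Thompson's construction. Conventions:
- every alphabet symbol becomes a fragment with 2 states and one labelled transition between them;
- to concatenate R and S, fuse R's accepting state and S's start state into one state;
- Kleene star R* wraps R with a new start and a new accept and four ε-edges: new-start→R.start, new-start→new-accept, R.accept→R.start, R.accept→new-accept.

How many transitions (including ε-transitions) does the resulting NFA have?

Recursing over subexpressions:
Each of the 7 symbol leaves contributes 1 transition (1 symbol, 0 ε).
  c* — 5 transitions (1 symbol, 4 ε)
  c*·c — 6 transitions (2 symbol, 4 ε)
  (c*·c)* — 10 transitions (2 symbol, 8 ε)
  (c*·c)*·c — 11 transitions (3 symbol, 8 ε)
  ((c*·c)*·c)* — 15 transitions (3 symbol, 12 ε)
  ((c*·c)*·c)*·b·a·b·c — 19 transitions (7 symbol, 12 ε)

19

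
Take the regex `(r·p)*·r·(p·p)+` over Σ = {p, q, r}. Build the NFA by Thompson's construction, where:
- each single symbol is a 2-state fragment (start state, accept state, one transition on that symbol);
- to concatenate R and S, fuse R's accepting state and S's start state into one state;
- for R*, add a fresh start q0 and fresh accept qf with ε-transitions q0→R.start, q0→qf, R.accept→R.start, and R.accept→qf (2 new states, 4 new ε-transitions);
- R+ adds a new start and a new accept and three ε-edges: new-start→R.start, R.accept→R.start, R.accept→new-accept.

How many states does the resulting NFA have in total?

Building bottom-up:
Each of the 5 symbol leaves contributes a 2-state fragment.
  r·p : 3 states
  (r·p)* : 5 states
  p·p : 3 states
  (p·p)+ : 5 states
  (r·p)*·r·(p·p)+ : 10 states

10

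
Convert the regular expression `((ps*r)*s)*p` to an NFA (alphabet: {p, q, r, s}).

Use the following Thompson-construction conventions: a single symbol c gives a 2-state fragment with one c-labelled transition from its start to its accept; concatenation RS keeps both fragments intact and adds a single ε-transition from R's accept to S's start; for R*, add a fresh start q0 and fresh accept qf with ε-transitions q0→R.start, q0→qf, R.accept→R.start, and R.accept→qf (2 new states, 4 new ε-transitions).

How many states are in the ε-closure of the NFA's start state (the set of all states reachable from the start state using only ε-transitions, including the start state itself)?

7

Let C(F) = |ε-closure(F.start)| within fragment F, and note whether F accepts ε. Symbol fragments have C = 1 and do not accept ε. Then:
  s* : C = 1 (new start) + 1 (body) + 1 (new accept) = 3
  ps*r : same as the first factor's closure: C = 1
  (ps*r)* : C = 1 (new start) + 1 (body) + 1 (new accept) = 3
  (ps*r)*s : the left operand accepts ε, so the closure extends into the next operand (via the concat ε-link); C = 3 + 1 = 4
  ((ps*r)*s)* : new start has ε-edges to the inner start and to the new accept, so C = 2 + 4 = 6
  ((ps*r)*s)*p : C = 6 + 1 = 7 (closure spills across the concat boundary because the left factor accepts ε)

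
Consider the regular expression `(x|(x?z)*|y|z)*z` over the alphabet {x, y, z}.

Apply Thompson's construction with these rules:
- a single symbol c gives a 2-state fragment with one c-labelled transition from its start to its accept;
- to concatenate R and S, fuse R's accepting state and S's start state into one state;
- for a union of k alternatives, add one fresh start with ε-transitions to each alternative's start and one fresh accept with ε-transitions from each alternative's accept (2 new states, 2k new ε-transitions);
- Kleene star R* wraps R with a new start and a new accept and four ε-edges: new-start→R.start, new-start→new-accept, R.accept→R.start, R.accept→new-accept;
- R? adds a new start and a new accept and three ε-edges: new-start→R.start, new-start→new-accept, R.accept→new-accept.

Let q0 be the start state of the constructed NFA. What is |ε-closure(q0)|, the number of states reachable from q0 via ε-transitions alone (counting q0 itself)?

Compute the ε-closure size of each fragment's start state recursively; a symbol fragment's start has no outgoing ε-edge, so its closure is just itself (size 1).
  x? : |closure| = 1 (new start) + 1 (body) + 1 (new accept, via ε) = 3
  x?z : |closure| = 3 + (1−1) = 3 (closure spills across the concat boundary because the left factor accepts ε)
  (x?z)* : the star's fresh start ε-reaches both the body's start and the fresh accept: |closure| = 2 + 3 = 5
  x|(x?z)*|y|z : new start ε-reaches every alternative's start; at least one alternative accepts ε, so the union's new accept is reached too: |closure| = 1 + 1 + 5 + 1 + 1 + 1 = 10
  (x|(x?z)*|y|z)* : new start has ε-edges to the inner start and to the new accept, so |closure| = 2 + 10 = 12
  (x|(x?z)*|y|z)*z : |closure| = 12 + (1−1) = 12 (closure spills across the concat boundary because the left factor accepts ε)

12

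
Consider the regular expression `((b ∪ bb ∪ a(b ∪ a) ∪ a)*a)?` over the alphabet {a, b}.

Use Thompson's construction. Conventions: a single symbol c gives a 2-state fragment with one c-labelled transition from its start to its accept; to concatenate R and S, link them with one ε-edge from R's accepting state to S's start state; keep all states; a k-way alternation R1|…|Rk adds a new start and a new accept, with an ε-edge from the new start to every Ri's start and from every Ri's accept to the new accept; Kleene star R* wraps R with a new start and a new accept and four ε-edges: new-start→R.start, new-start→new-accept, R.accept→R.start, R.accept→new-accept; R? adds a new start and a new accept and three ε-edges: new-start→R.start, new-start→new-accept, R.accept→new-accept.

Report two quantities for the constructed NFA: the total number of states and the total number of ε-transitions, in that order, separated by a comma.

24, 22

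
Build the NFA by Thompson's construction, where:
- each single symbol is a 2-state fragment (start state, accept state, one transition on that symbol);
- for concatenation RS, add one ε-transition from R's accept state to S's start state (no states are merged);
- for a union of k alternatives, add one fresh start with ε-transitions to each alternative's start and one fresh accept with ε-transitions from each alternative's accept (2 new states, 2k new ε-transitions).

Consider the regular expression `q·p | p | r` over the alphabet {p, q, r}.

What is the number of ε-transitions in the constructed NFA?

7

Per subexpression:
Each of the 4 symbol leaves contributes 0 ε-transitions.
  q·p — 1 ε-transition
  q·p | p | r — 7 ε-transitions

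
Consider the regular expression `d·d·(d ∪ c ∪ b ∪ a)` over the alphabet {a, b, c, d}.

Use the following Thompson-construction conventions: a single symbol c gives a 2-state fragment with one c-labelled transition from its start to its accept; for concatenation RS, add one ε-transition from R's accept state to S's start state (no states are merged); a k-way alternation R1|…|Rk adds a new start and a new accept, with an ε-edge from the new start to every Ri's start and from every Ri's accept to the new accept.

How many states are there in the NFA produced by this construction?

Building bottom-up:
Each of the 6 symbol leaves contributes a 2-state fragment.
  d ∪ c ∪ b ∪ a : 10 states
  d·d·(d ∪ c ∪ b ∪ a) : 14 states

14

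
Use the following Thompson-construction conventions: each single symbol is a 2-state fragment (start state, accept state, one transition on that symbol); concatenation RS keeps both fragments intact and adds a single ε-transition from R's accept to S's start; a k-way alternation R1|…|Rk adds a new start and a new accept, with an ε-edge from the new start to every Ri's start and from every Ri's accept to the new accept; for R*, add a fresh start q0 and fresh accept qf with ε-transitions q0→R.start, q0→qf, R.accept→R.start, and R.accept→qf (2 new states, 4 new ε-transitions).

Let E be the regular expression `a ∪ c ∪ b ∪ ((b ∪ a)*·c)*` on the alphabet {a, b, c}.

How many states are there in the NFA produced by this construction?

Building bottom-up:
Each of the 6 symbol leaves contributes a 2-state fragment.
  b ∪ a : 6 states
  (b ∪ a)* : 8 states
  (b ∪ a)*·c : 10 states
  ((b ∪ a)*·c)* : 12 states
  a ∪ c ∪ b ∪ ((b ∪ a)*·c)* : 20 states

20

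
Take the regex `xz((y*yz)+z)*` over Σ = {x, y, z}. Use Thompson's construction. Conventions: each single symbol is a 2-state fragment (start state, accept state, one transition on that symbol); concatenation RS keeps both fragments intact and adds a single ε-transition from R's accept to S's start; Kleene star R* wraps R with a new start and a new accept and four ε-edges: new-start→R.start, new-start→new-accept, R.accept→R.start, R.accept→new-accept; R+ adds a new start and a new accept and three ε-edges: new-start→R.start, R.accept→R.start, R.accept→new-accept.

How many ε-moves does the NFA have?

16

Building bottom-up:
Each of the 6 symbol leaves contributes 0 ε-transitions.
  y* = 4 ε-transitions
  y*yz = 6 ε-transitions
  (y*yz)+ = 9 ε-transitions
  (y*yz)+z = 10 ε-transitions
  ((y*yz)+z)* = 14 ε-transitions
  xz((y*yz)+z)* = 16 ε-transitions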